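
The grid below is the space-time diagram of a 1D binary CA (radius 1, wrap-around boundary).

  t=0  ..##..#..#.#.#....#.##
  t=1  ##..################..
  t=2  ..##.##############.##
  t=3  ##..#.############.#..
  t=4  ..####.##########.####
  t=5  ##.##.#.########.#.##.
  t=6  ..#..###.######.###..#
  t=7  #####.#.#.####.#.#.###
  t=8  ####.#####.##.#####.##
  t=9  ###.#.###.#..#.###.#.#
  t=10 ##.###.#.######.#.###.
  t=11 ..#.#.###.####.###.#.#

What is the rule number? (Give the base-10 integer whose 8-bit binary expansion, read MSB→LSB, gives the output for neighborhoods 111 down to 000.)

  nb ###: next=#  (t=1,i=5, bit7=1)
  nb ##.: next=.  (t=0,i=3, bit6=0)
  nb #.#: next=#  (t=0,i=10, bit5=1)
  nb #..: next=#  (t=0,i=0, bit4=1)
  nb .##: next=.  (t=0,i=2, bit3=0)
  nb .#.: next=#  (t=0,i=6, bit2=1)
  nb ..#: next=#  (t=0,i=1, bit1=1)
  nb ...: next=#  (t=0,i=15, bit0=1)
  bits 10110111 = 183

183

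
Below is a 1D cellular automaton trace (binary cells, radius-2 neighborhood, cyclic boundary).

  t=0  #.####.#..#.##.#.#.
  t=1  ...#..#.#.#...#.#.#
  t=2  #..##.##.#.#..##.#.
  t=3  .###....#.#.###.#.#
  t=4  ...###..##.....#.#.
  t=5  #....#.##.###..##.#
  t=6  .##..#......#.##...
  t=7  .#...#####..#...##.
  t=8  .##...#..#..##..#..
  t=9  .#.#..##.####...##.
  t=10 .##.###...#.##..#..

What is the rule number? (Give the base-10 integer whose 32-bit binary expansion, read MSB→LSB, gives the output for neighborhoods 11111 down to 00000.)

352946033

  ##### -> .   bit 31 = 0  t=7,i=7
  ####. -> .   bit 30 = 0  t=0,i=4
  ###.# -> .   bit 29 = 0  t=0,i=5
  ###.. -> #   bit 28 = 1  t=3,i=3
  ##.## -> .   bit 27 = 0  t=2,i=5
  ##.#. -> #   bit 26 = 1  t=0,i=6
  ##..# -> .   bit 25 = 0  t=4,i=6
  ##... -> #   bit 24 = 1  t=3,i=4
  #.### -> .   bit 23 = 0  t=0,i=2
  #.##. -> .   bit 22 = 0  t=0,i=12
  #.#.# -> .   bit 21 = 0  t=0,i=0
  #.#.. -> .   bit 20 = 0  t=0,i=7
  #..## -> #   bit 19 = 1  t=2,i=2
  #..#. -> .   bit 18 = 0  t=0,i=9
  #...# -> .   bit 17 = 0  t=1,i=1
  #.... -> #   bit 16 = 1  t=3,i=5
  .#### -> #   bit 15 = 1  t=0,i=3
  .###. -> .   bit 14 = 0  t=3,i=2
  .##.# -> .   bit 13 = 0  t=0,i=13
  .##.. -> .   bit 12 = 0  t=4,i=9
  .#.## -> .   bit 11 = 0  t=0,i=1
  .#.#. -> #   bit 10 = 1  t=0,i=16
  .#..# -> #   bit 9 = 1  t=0,i=8
  .#... -> #   bit 8 = 1  t=1,i=0
  ..### -> .   bit 7 = 0  t=4,i=3
  ..##. -> #   bit 6 = 1  t=2,i=3
  ..#.# -> #   bit 5 = 1  t=0,i=10
  ..#.. -> #   bit 4 = 1  t=1,i=3
  ...## -> .   bit 3 = 0  t=4,i=2
  ...#. -> .   bit 2 = 0  t=1,i=2
  ....# -> .   bit 1 = 0  t=3,i=6
  ..... -> #   bit 0 = 1  t=4,i=12
  bits 00010101000010011000011101110001 = 352946033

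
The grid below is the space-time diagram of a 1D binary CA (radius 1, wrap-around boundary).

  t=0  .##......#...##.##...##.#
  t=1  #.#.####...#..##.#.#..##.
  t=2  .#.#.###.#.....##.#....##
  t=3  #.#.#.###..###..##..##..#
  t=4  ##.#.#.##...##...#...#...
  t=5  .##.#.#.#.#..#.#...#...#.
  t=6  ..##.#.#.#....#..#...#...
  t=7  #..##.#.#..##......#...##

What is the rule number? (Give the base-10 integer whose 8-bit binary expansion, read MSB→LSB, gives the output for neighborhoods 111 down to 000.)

225

  nb ###: next=#  (t=1,i=5, bit7=1)
  nb ##.: next=#  (t=0,i=2, bit6=1)
  nb #.#: next=#  (t=0,i=0, bit5=1)
  nb #..: next=.  (t=0,i=3, bit4=0)
  nb .##: next=.  (t=0,i=1, bit3=0)
  nb .#.: next=.  (t=0,i=9, bit2=0)
  nb ..#: next=.  (t=0,i=8, bit1=0)
  nb ...: next=#  (t=0,i=4, bit0=1)
  bits 11100001 = 225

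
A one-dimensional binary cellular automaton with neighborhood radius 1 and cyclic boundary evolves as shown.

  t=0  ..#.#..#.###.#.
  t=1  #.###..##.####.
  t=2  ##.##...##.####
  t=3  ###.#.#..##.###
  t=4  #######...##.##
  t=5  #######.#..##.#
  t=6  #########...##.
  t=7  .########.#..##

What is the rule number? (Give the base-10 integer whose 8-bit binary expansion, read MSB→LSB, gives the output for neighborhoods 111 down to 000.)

229

  ###|#  b7=1 t=0,i=10
  ##.|#  b6=1 t=0,i=11
  #.#|#  b5=1 t=0,i=3
  #..|.  b4=0 t=0,i=5
  .##|.  b3=0 t=0,i=9
  .#.|#  b2=1 t=0,i=2
  ..#|.  b1=0 t=0,i=1
  ...|#  b0=1 t=0,i=0
  bits 11100101 = 229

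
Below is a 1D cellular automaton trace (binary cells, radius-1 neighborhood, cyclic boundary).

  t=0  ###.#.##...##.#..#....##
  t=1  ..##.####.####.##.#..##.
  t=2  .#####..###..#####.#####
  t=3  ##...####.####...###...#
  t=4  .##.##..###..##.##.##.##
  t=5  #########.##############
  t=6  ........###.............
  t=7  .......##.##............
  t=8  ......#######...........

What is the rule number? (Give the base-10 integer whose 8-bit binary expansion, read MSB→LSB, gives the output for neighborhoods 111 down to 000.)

  nb ###: next=.  (t=0,i=0, bit7=0)
  nb ##.: next=#  (t=0,i=2, bit6=1)
  nb #.#: next=#  (t=0,i=3, bit5=1)
  nb #..: next=#  (t=0,i=8, bit4=1)
  nb .##: next=#  (t=0,i=6, bit3=1)
  nb .#.: next=.  (t=0,i=4, bit2=0)
  nb ..#: next=#  (t=0,i=10, bit1=1)
  nb ...: next=.  (t=0,i=9, bit0=0)
  bits 01111010 = 122

122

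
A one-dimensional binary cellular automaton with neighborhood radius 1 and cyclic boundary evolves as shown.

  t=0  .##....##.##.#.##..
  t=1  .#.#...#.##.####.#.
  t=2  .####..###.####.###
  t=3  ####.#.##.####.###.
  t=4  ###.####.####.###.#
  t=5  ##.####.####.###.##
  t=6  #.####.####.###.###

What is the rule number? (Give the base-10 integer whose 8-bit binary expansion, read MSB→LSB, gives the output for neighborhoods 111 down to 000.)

  [7] ### => #  t=1,i=13
  [6] ##. => .  t=0,i=2
  [5] #.# => #  t=0,i=9
  [4] #.. => #  t=0,i=3
  [3] .## => #  t=0,i=1
  [2] .#. => #  t=0,i=13
  [1] ..# => .  t=0,i=0
  [0] ... => .  t=0,i=4
  bits 10111100 = 188

188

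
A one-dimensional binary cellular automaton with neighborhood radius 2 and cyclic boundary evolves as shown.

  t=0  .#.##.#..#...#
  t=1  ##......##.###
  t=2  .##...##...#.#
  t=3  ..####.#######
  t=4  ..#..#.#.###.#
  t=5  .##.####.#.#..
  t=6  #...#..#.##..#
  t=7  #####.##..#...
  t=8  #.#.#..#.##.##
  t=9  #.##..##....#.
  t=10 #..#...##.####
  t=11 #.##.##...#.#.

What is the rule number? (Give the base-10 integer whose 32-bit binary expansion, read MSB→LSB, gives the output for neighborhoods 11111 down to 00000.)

2980451518

  #####|#  b31=1 t=1,i=13
  ####.|.  b30=0 t=1,i=0
  ###.#|#  b29=1 t=3,i=5
  ###..|#  b28=1 t=1,i=1
  ##.##|.  b27=0 t=1,i=10
  ##.#.|.  b26=0 t=0,i=5
  ##..#|.  b25=0 t=3,i=0
  ##...|#  b24=1 t=1,i=2
  #.###|#  b23=1 t=1,i=11
  #.##.|.  b22=0 t=0,i=3
  #.#.#|#  b21=1 t=0,i=1
  #.#..|.  b20=0 t=0,i=6
  #..##|.  b19=0 t=3,i=1
  #..#.|#  b18=1 t=0,i=8
  #...#|#  b17=1 t=0,i=11
  #....|.  b16=0 t=1,i=3
  .####|.  b15=0 t=1,i=12
  .###.|.  b14=0 t=4,i=10
  .##.#|.  b13=0 t=0,i=4
  .##..|#  b12=1 t=2,i=2
  .#.##|.  b11=0 t=0,i=2
  .#.#.|#  b10=1 t=0,i=0
  .#..#|.  b9=0 t=0,i=7
  .#...|.  b8=0 t=0,i=10
  ..###|#  b7=1 t=3,i=2
  ..##.|.  b6=0 t=1,i=8
  ..#.#|#  b5=1 t=0,i=13
  ..#..|#  b4=1 t=0,i=9
  ...##|#  b3=1 t=1,i=7
  ...#.|#  b2=1 t=0,i=12
  ....#|#  b1=1 t=1,i=6
  .....|.  b0=0 t=1,i=4
  bits 10110001101001100001010010111110 = 2980451518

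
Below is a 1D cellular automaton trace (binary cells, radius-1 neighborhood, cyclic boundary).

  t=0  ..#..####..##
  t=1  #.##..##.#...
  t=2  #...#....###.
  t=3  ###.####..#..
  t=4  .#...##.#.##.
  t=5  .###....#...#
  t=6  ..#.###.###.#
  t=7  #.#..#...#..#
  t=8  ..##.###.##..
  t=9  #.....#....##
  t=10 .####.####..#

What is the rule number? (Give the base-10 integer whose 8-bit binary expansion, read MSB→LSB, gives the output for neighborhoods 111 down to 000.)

149

  nb ###: next=#  (t=0,i=6, bit7=1)
  nb ##.: next=.  (t=0,i=8, bit6=0)
  nb #.#: next=.  (t=1,i=1, bit5=0)
  nb #..: next=#  (t=0,i=0, bit4=1)
  nb .##: next=.  (t=0,i=5, bit3=0)
  nb .#.: next=#  (t=0,i=2, bit2=1)
  nb ..#: next=.  (t=0,i=1, bit1=0)
  nb ...: next=#  (t=1,i=11, bit0=1)
  bits 10010101 = 149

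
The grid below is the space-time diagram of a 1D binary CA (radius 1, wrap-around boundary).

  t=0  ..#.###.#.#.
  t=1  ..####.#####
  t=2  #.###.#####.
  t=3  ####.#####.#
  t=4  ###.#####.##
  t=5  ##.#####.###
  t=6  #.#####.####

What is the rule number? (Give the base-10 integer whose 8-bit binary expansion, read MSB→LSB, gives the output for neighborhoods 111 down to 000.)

  [7] ### => #  t=0,i=5
  [6] ##. => .  t=0,i=6
  [5] #.# => #  t=0,i=3
  [4] #.. => #  t=0,i=11
  [3] .## => #  t=0,i=4
  [2] .#. => #  t=0,i=2
  [1] ..# => .  t=0,i=1
  [0] ... => .  t=0,i=0
  bits 10111100 = 188

188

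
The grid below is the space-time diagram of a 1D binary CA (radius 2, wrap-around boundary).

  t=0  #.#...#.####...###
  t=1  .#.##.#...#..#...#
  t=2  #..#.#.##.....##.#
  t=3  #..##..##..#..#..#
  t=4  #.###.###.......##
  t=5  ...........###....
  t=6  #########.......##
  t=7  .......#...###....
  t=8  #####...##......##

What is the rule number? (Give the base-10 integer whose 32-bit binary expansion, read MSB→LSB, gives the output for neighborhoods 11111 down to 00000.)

1145705825

  #####|.  b31=0 t=6,i=0
  ####.|#  b30=1 t=0,i=10
  ###.#|.  b29=0 t=0,i=0
  ###..|.  b28=0 t=0,i=11
  ##.##|.  b27=0 t=2,i=16
  ##.#.|#  b26=1 t=0,i=1
  ##..#|.  b25=0 t=2,i=1
  ##...|.  b24=0 t=0,i=12
  #.###|.  b23=0 t=0,i=8
  #.##.|#  b22=1 t=1,i=3
  #.#.#|.  b21=0 t=1,i=1
  #.#..|.  b20=0 t=0,i=2
  #..##|#  b19=1 t=3,i=2
  #..#.|.  b18=0 t=1,i=12
  #...#|#  b17=1 t=0,i=4
  #....|.  b16=0 t=2,i=10
  .####|.  b15=0 t=0,i=9
  .###.|.  b14=0 t=4,i=3
  .##.#|.  b13=0 t=1,i=4
  .##..|#  b12=1 t=2,i=0
  .#.##|.  b11=0 t=0,i=7
  .#.#.|#  b10=1 t=1,i=0
  .#..#|.  b9=0 t=1,i=11
  .#...|#  b8=1 t=0,i=3
  ..###|.  b7=0 t=0,i=15
  ..##.|#  b6=1 t=2,i=14
  ..#.#|#  b5=1 t=0,i=6
  ..#..|.  b4=0 t=1,i=10
  ...##|.  b3=0 t=0,i=14
  ...#.|.  b2=0 t=0,i=5
  ....#|.  b1=0 t=2,i=12
  .....|#  b0=1 t=2,i=11
  bits 01000100010010100001010101100001 = 1145705825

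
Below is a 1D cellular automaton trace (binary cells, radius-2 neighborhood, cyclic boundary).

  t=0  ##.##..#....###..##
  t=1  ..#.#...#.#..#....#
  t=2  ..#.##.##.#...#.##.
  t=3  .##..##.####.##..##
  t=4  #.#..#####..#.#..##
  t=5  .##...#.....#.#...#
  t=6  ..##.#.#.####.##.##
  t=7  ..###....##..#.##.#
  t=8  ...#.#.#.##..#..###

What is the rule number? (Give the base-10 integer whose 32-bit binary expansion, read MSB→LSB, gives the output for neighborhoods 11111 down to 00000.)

227602791

  nb #####: next=.  (t=4,i=7, bit31=0)
  nb ####.: next=.  (t=0,i=0, bit30=0)
  nb ###.#: next=.  (t=0,i=1, bit29=0)
  nb ###..: next=.  (t=0,i=14, bit28=0)
  nb ##.##: next=#  (t=0,i=2, bit27=1)
  nb ##.#.: next=#  (t=2,i=9, bit26=1)
  nb ##..#: next=.  (t=0,i=5, bit25=0)
  nb ##...: next=#  (t=2,i=18, bit24=1)
  nb #.###: next=#  (t=3,i=8, bit23=1)
  nb #.##.: next=.  (t=0,i=3, bit22=0)
  nb #.#.#: next=.  (t=6,i=5, bit21=0)
  nb #.#..: next=#  (t=1,i=4, bit20=1)
  nb #..##: next=.  (t=0,i=16, bit19=0)
  nb #..#.: next=.  (t=0,i=6, bit18=0)
  nb #...#: next=.  (t=1,i=6, bit17=0)
  nb #....: next=.  (t=0,i=9, bit16=0)
  nb .####: next=#  (t=0,i=18, bit15=1)
  nb .###.: next=#  (t=0,i=13, bit14=1)
  nb .##.#: next=#  (t=2,i=5, bit13=1)
  nb .##..: next=#  (t=0,i=4, bit12=1)
  nb .#.##: next=.  (t=2,i=3, bit11=0)
  nb .#.#.: next=.  (t=1,i=3, bit10=0)
  nb .#..#: next=.  (t=1,i=0, bit9=0)
  nb .#...: next=#  (t=0,i=8, bit8=1)
  nb ..###: next=.  (t=0,i=12, bit7=0)
  nb ..##.: next=#  (t=3,i=5, bit6=1)
  nb ..#.#: next=#  (t=1,i=2, bit5=1)
  nb ..#..: next=.  (t=0,i=7, bit4=0)
  nb ...##: next=.  (t=0,i=11, bit3=0)
  nb ...#.: next=#  (t=1,i=7, bit2=1)
  nb ....#: next=#  (t=0,i=10, bit1=1)
  nb .....: next=#  (t=5,i=9, bit0=1)
  bits 00001101100100001111000101100111 = 227602791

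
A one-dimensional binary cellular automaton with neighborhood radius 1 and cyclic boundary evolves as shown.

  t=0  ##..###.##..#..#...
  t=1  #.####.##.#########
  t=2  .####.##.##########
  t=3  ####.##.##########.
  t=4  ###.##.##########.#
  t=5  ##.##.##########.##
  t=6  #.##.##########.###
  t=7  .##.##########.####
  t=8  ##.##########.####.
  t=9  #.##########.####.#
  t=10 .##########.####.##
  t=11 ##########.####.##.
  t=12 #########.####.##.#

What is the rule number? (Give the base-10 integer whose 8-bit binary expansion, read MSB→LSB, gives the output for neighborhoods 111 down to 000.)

191

  nb ###: next=#  (t=0,i=5, bit7=1)
  nb ##.: next=.  (t=0,i=1, bit6=0)
  nb #.#: next=#  (t=0,i=7, bit5=1)
  nb #..: next=#  (t=0,i=2, bit4=1)
  nb .##: next=#  (t=0,i=0, bit3=1)
  nb .#.: next=#  (t=0,i=12, bit2=1)
  nb ..#: next=#  (t=0,i=3, bit1=1)
  nb ...: next=#  (t=0,i=17, bit0=1)
  bits 10111111 = 191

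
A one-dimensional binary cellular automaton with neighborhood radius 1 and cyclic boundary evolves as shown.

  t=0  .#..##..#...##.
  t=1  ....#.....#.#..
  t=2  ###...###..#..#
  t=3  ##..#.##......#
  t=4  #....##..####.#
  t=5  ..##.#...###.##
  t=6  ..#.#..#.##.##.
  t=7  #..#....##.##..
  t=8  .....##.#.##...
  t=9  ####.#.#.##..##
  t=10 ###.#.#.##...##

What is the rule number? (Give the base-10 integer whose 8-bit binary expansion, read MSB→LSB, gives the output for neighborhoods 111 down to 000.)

  ### -> #   bit 7 = 1  t=2,i=0
  ##. -> .   bit 6 = 0  t=0,i=5
  #.# -> #   bit 5 = 1  t=1,i=11
  #.. -> .   bit 4 = 0  t=0,i=2
  .## -> #   bit 3 = 1  t=0,i=4
  .#. -> .   bit 2 = 0  t=0,i=1
  ..# -> .   bit 1 = 0  t=0,i=0
  ... -> #   bit 0 = 1  t=0,i=10
  bits 10101001 = 169

169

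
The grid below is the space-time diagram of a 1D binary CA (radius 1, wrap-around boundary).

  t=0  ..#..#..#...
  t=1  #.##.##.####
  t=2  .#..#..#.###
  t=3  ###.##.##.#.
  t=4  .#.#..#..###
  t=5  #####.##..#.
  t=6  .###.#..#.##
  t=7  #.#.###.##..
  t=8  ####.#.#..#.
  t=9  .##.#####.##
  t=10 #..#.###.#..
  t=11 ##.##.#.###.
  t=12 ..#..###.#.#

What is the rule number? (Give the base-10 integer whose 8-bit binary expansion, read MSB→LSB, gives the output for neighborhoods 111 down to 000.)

  nb ###: next=#  (t=1,i=9, bit7=1)
  nb ##.: next=.  (t=1,i=0, bit6=0)
  nb #.#: next=#  (t=1,i=1, bit5=1)
  nb #..: next=#  (t=0,i=3, bit4=1)
  nb .##: next=.  (t=1,i=2, bit3=0)
  nb .#.: next=#  (t=0,i=2, bit2=1)
  nb ..#: next=.  (t=0,i=1, bit1=0)
  nb ...: next=#  (t=0,i=0, bit0=1)
  bits 10110101 = 181

181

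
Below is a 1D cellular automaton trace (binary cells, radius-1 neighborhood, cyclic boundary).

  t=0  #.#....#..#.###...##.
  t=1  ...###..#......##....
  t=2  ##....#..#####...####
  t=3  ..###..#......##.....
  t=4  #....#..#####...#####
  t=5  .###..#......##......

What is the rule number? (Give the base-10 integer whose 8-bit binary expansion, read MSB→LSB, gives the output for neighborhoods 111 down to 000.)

17

  nb ###: next=.  (t=0,i=13, bit7=0)
  nb ##.: next=.  (t=0,i=14, bit6=0)
  nb #.#: next=.  (t=0,i=1, bit5=0)
  nb #..: next=#  (t=0,i=3, bit4=1)
  nb .##: next=.  (t=0,i=12, bit3=0)
  nb .#.: next=.  (t=0,i=0, bit2=0)
  nb ..#: next=.  (t=0,i=6, bit1=0)
  nb ...: next=#  (t=0,i=4, bit0=1)
  bits 00010001 = 17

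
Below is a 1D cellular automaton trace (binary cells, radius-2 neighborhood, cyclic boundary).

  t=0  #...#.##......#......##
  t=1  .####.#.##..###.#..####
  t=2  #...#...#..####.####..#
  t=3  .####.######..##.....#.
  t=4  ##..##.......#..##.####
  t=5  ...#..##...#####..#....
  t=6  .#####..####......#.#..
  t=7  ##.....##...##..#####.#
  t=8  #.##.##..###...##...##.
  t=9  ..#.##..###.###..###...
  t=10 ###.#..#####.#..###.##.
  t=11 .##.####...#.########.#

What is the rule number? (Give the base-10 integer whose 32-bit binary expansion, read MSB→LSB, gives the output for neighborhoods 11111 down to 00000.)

693847742

  ##### -> .   bit 31 = 0  t=3,i=8
  ####. -> .   bit 30 = 0  t=1,i=3
  ###.# -> #   bit 29 = 1  t=1,i=4
  ###.. -> .   bit 28 = 0  t=0,i=0
  ##.## -> #   bit 27 = 1  t=1,i=0
  ##.#. -> .   bit 26 = 0  t=1,i=5
  ##..# -> .   bit 25 = 0  t=1,i=10
  ##... -> #   bit 24 = 1  t=0,i=1
  #.### -> .   bit 23 = 0  t=1,i=1
  #.##. -> #   bit 22 = 1  t=0,i=6
  #.#.# -> .   bit 21 = 0  t=1,i=6
  #.#.. -> #   bit 20 = 1  t=1,i=16
  #..## -> #   bit 19 = 1  t=1,i=11
  #..#. -> .   bit 18 = 0  t=5,i=17
  #...# -> #   bit 17 = 1  t=0,i=2
  #.... -> #   bit 16 = 1  t=0,i=9
  .#### -> .   bit 15 = 0  t=1,i=2
  .###. -> #   bit 14 = 1  t=0,i=22
  .##.# -> .   bit 13 = 0  t=4,i=17
  .##.. -> .   bit 12 = 0  t=0,i=7
  .#.## -> .   bit 11 = 0  t=0,i=5
  .#.#. -> #   bit 10 = 1  t=6,i=19
  .#..# -> #   bit 9 = 1  t=1,i=17
  .#... -> .   bit 8 = 0  t=0,i=15
  ..### -> #   bit 7 = 1  t=0,i=21
  ..##. -> .   bit 6 = 0  t=2,i=22
  ..#.# -> #   bit 5 = 1  t=0,i=4
  ..#.. -> #   bit 4 = 1  t=0,i=14
  ...## -> #   bit 3 = 1  t=0,i=20
  ...#. -> #   bit 2 = 1  t=0,i=3
  ....# -> #   bit 1 = 1  t=0,i=12
  ..... -> .   bit 0 = 0  t=0,i=10
  bits 00101001010110110100011010111110 = 693847742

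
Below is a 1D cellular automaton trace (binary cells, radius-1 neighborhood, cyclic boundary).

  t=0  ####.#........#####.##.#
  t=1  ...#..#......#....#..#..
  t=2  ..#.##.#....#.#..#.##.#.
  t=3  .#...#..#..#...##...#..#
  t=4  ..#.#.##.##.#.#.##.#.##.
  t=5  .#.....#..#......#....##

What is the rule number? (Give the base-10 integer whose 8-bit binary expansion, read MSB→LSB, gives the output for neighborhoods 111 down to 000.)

  nb ###: next=.  (t=0,i=0, bit7=0)
  nb ##.: next=#  (t=0,i=3, bit6=1)
  nb #.#: next=.  (t=0,i=4, bit5=0)
  nb #..: next=#  (t=0,i=6, bit4=1)
  nb .##: next=.  (t=0,i=14, bit3=0)
  nb .#.: next=.  (t=0,i=5, bit2=0)
  nb ..#: next=#  (t=0,i=13, bit1=1)
  nb ...: next=.  (t=0,i=7, bit0=0)
  bits 01010010 = 82

82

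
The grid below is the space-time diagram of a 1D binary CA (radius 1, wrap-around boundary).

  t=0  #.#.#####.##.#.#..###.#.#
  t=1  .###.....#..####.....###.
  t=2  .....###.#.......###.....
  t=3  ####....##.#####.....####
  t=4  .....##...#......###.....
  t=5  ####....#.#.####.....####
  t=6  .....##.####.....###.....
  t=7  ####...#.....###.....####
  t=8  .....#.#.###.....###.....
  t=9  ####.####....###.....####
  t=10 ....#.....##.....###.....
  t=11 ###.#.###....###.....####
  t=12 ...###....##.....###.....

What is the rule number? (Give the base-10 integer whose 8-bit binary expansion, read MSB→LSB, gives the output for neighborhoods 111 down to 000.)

  [7] ### => .  t=0,i=5
  [6] ##. => .  t=0,i=0
  [5] #.# => #  t=0,i=1
  [4] #.. => .  t=0,i=16
  [3] .## => .  t=0,i=4
  [2] .#. => #  t=0,i=2
  [1] ..# => .  t=0,i=17
  [0] ... => #  t=1,i=5
  bits 00100101 = 37

37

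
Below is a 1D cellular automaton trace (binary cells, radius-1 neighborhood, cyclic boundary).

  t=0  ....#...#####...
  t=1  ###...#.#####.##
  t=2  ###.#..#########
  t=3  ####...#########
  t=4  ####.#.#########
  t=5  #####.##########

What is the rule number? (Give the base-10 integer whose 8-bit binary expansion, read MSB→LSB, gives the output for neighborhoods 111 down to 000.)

233

  [7] ### => #  t=0,i=9
  [6] ##. => #  t=0,i=12
  [5] #.# => #  t=1,i=7
  [4] #.. => .  t=0,i=5
  [3] .## => #  t=0,i=8
  [2] .#. => .  t=0,i=4
  [1] ..# => .  t=0,i=3
  [0] ... => #  t=0,i=0
  bits 11101001 = 233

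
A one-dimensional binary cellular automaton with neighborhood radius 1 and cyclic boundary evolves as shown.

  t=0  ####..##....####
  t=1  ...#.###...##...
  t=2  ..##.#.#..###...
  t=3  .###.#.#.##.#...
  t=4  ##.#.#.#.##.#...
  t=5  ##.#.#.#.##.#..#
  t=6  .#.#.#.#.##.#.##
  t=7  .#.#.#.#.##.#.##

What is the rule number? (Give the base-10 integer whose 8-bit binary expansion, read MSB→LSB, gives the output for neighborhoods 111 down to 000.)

78

  nb ###: next=.  (t=0,i=0, bit7=0)
  nb ##.: next=#  (t=0,i=3, bit6=1)
  nb #.#: next=.  (t=1,i=4, bit5=0)
  nb #..: next=.  (t=0,i=4, bit4=0)
  nb .##: next=#  (t=0,i=6, bit3=1)
  nb .#.: next=#  (t=1,i=3, bit2=1)
  nb ..#: next=#  (t=0,i=5, bit1=1)
  nb ...: next=.  (t=0,i=9, bit0=0)
  bits 01001110 = 78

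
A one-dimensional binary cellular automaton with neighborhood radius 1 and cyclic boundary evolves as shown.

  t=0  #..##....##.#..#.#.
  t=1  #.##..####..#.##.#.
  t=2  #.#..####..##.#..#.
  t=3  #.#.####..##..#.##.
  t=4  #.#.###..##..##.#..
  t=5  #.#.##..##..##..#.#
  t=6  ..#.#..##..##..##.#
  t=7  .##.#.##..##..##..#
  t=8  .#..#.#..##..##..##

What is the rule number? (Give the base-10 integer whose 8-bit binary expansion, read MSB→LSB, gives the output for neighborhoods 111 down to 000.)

143

  ### -> #   bit 7 = 1  t=1,i=7
  ##. -> .   bit 6 = 0  t=0,i=4
  #.# -> .   bit 5 = 0  t=0,i=11
  #.. -> .   bit 4 = 0  t=0,i=1
  .## -> #   bit 3 = 1  t=0,i=3
  .#. -> #   bit 2 = 1  t=0,i=0
  ..# -> #   bit 1 = 1  t=0,i=2
  ... -> #   bit 0 = 1  t=0,i=6
  bits 10001111 = 143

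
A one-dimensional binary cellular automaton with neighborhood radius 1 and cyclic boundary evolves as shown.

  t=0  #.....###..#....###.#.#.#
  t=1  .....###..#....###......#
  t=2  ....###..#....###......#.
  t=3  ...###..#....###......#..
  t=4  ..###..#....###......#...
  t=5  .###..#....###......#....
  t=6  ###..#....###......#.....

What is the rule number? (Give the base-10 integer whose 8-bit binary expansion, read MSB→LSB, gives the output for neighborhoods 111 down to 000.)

138

  ### -> #   bit 7 = 1  t=0,i=7
  ##. -> .   bit 6 = 0  t=0,i=0
  #.# -> .   bit 5 = 0  t=0,i=19
  #.. -> .   bit 4 = 0  t=0,i=1
  .## -> #   bit 3 = 1  t=0,i=6
  .#. -> .   bit 2 = 0  t=0,i=11
  ..# -> #   bit 1 = 1  t=0,i=5
  ... -> .   bit 0 = 0  t=0,i=2
  bits 10001010 = 138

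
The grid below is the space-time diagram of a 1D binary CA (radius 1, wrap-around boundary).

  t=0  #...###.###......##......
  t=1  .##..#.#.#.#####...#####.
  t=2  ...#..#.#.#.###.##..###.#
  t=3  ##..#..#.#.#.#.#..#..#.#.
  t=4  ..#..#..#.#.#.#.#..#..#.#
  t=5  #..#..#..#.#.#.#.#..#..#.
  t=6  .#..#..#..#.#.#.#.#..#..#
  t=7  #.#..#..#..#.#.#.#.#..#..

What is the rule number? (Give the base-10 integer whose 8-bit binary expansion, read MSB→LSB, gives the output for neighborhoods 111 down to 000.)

  nb ###: next=#  (t=0,i=5, bit7=1)
  nb ##.: next=.  (t=0,i=6, bit6=0)
  nb #.#: next=#  (t=0,i=7, bit5=1)
  nb #..: next=#  (t=0,i=1, bit4=1)
  nb .##: next=.  (t=0,i=4, bit3=0)
  nb .#.: next=.  (t=0,i=0, bit2=0)
  nb ..#: next=.  (t=0,i=3, bit1=0)
  nb ...: next=#  (t=0,i=2, bit0=1)
  bits 10110001 = 177

177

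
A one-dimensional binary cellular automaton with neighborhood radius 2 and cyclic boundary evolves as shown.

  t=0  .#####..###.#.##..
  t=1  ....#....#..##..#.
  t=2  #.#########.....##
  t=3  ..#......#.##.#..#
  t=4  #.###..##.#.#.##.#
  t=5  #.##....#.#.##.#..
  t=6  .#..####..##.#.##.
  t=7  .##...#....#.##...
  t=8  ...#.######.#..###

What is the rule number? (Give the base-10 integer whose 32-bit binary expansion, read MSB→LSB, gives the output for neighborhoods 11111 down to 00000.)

  nb #####: next=.  (t=0,i=3, bit31=0)
  nb ####.: next=#  (t=0,i=4, bit30=1)
  nb ###.#: next=.  (t=0,i=10, bit29=0)
  nb ###..: next=.  (t=0,i=5, bit28=0)
  nb ##.##: next=.  (t=2,i=1, bit27=0)
  nb ##.#.: next=.  (t=0,i=11, bit26=0)
  nb ##..#: next=.  (t=0,i=6, bit25=0)
  nb ##...: next=#  (t=0,i=16, bit24=1)
  nb #.###: next=#  (t=2,i=2, bit23=1)
  nb #.##.: next=.  (t=0,i=14, bit22=0)
  nb #.#.#: next=#  (t=0,i=12, bit21=1)
  nb #.#..: next=#  (t=3,i=14, bit20=1)
  nb #..##: next=.  (t=0,i=7, bit19=0)
  nb #..#.: next=.  (t=1,i=15, bit18=0)
  nb #...#: next=.  (t=0,i=17, bit17=0)
  nb #....: next=#  (t=1,i=0, bit16=1)
  nb .####: next=.  (t=0,i=2, bit15=0)
  nb .###.: next=#  (t=0,i=9, bit14=1)
  nb .##.#: next=#  (t=3,i=12, bit13=1)
  nb .##..: next=.  (t=0,i=15, bit12=0)
  nb .#.##: next=#  (t=0,i=13, bit11=1)
  nb .#.#.: next=.  (t=4,i=11, bit10=0)
  nb .#..#: next=#  (t=1,i=10, bit9=1)
  nb .#...: next=#  (t=1,i=5, bit8=1)
  nb ..###: next=.  (t=0,i=1, bit7=0)
  nb ..##.: next=.  (t=1,i=12, bit6=0)
  nb ..#.#: next=.  (t=3,i=9, bit5=0)
  nb ..#..: next=#  (t=1,i=4, bit4=1)
  nb ...##: next=.  (t=0,i=0, bit3=0)
  nb ...#.: next=#  (t=1,i=3, bit2=1)
  nb ....#: next=#  (t=1,i=2, bit1=1)
  nb .....: next=.  (t=1,i=1, bit0=0)
  bits 01000001101100010110101100010110 = 1102146326

1102146326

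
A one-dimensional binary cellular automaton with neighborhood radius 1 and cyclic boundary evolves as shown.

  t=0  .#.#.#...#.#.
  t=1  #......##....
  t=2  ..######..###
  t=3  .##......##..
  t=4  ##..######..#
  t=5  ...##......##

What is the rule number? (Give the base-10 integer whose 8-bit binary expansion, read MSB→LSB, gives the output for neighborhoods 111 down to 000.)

  ### -> .   bit 7 = 0  t=2,i=3
  ##. -> .   bit 6 = 0  t=1,i=8
  #.# -> .   bit 5 = 0  t=0,i=2
  #.. -> .   bit 4 = 0  t=0,i=6
  .## -> #   bit 3 = 1  t=1,i=7
  .#. -> .   bit 2 = 0  t=0,i=1
  ..# -> #   bit 1 = 1  t=0,i=0
  ... -> #   bit 0 = 1  t=0,i=7
  bits 00001011 = 11

11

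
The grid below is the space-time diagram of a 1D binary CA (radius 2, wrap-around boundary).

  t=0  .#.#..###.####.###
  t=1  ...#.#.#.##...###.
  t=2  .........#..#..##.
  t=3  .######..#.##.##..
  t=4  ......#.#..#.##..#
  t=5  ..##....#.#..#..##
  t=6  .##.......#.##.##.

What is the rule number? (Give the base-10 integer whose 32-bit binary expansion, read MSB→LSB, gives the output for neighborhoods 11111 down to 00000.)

  #####|.  b31=0 t=3,i=3
  ####.|.  b30=0 t=0,i=12
  ###.#|.  b29=0 t=0,i=8
  ###..|#  b28=1 t=1,i=16
  ##.##|#  b27=1 t=0,i=9
  ##.#.|.  b26=0 t=0,i=0
  ##..#|.  b25=0 t=3,i=7
  ##...|.  b24=0 t=1,i=11
  #.###|#  b23=1 t=0,i=10
  #.##.|#  b22=1 t=1,i=9
  #.#.#|.  b21=0 t=0,i=1
  #.#..|#  b20=1 t=0,i=3
  #..##|#  b19=1 t=0,i=5
  #..#.|#  b18=1 t=2,i=11
  #...#|#  b17=1 t=1,i=12
  #....|.  b16=0 t=1,i=0
  .####|.  b15=0 t=0,i=11
  .###.|#  b14=1 t=0,i=7
  .##.#|.  b13=0 t=3,i=12
  .##..|.  b12=0 t=1,i=10
  .#.##|.  b11=0 t=1,i=8
  .#.#.|.  b10=0 t=0,i=2
  .#..#|.  b9=0 t=0,i=4
  .#...|.  b8=0 t=4,i=0
  ..###|.  b7=0 t=0,i=6
  ..##.|#  b6=1 t=2,i=15
  ..#.#|.  b5=0 t=1,i=3
  ..#..|#  b4=1 t=2,i=9
  ...##|.  b3=0 t=1,i=13
  ...#.|.  b2=0 t=1,i=2
  ....#|.  b1=0 t=1,i=1
  .....|#  b0=1 t=2,i=1
  bits 00011000110111100100000001010001 = 417218641

417218641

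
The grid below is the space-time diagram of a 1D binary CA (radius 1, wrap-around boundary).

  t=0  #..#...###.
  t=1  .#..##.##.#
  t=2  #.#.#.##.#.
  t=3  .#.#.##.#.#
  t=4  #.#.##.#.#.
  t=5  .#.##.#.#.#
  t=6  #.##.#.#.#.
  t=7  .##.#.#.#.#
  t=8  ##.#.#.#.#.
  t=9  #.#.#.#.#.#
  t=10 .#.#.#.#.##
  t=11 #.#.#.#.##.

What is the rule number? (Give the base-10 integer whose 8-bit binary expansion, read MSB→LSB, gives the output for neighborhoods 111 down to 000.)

  ### -> #   bit 7 = 1  t=0,i=8
  ##. -> .   bit 6 = 0  t=0,i=9
  #.# -> #   bit 5 = 1  t=0,i=10
  #.. -> #   bit 4 = 1  t=0,i=1
  .## -> #   bit 3 = 1  t=0,i=7
  .#. -> .   bit 2 = 0  t=0,i=0
  ..# -> .   bit 1 = 0  t=0,i=2
  ... -> #   bit 0 = 1  t=0,i=5
  bits 10111001 = 185

185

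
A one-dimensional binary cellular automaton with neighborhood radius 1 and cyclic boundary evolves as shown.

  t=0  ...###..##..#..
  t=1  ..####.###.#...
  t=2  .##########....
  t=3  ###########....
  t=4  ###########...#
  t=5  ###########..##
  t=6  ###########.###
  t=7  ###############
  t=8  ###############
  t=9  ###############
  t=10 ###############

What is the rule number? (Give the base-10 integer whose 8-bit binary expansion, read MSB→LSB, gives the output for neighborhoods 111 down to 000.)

  ### -> #   bit 7 = 1  t=0,i=4
  ##. -> #   bit 6 = 1  t=0,i=5
  #.# -> #   bit 5 = 1  t=1,i=6
  #.. -> .   bit 4 = 0  t=0,i=6
  .## -> #   bit 3 = 1  t=0,i=3
  .#. -> .   bit 2 = 0  t=0,i=12
  ..# -> #   bit 1 = 1  t=0,i=2
  ... -> .   bit 0 = 0  t=0,i=0
  bits 11101010 = 234

234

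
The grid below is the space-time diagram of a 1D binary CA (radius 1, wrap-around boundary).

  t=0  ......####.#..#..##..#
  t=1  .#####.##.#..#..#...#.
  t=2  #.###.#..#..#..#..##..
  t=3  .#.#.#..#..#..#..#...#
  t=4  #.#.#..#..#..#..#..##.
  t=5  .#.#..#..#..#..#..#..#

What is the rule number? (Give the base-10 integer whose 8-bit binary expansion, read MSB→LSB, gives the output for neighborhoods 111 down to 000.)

  ### -> #   bit 7 = 1  t=0,i=7
  ##. -> .   bit 6 = 0  t=0,i=9
  #.# -> #   bit 5 = 1  t=0,i=10
  #.. -> .   bit 4 = 0  t=0,i=0
  .## -> .   bit 3 = 0  t=0,i=6
  .#. -> .   bit 2 = 0  t=0,i=11
  ..# -> #   bit 1 = 1  t=0,i=5
  ... -> #   bit 0 = 1  t=0,i=1
  bits 10100011 = 163

163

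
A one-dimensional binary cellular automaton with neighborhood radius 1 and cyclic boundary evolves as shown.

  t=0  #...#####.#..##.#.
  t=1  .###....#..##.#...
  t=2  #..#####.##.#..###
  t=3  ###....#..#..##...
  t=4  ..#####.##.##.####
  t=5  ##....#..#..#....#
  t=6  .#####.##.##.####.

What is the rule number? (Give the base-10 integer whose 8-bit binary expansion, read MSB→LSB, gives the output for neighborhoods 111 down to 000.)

83

  [7] ### => .  t=0,i=5
  [6] ##. => #  t=0,i=8
  [5] #.# => .  t=0,i=9
  [4] #.. => #  t=0,i=1
  [3] .## => .  t=0,i=4
  [2] .#. => .  t=0,i=0
  [1] ..# => #  t=0,i=3
  [0] ... => #  t=0,i=2
  bits 01010011 = 83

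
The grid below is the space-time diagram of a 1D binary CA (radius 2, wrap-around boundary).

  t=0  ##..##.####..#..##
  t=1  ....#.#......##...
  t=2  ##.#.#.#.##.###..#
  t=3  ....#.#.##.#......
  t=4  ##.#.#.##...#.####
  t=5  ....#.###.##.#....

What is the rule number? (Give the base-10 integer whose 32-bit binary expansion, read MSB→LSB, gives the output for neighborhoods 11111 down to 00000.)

138551133

  #####|.  b31=0 t=4,i=16
  ####.|.  b30=0 t=0,i=0
  ###.#|.  b29=0 t=2,i=1
  ###..|.  b28=0 t=0,i=1
  ##.##|#  b27=1 t=0,i=6
  ##.#.|.  b26=0 t=2,i=2
  ##..#|.  b25=0 t=0,i=2
  ##...|.  b24=0 t=1,i=15
  #.###|.  b23=0 t=0,i=7
  #.##.|#  b22=1 t=2,i=9
  #.#.#|.  b21=0 t=2,i=3
  #.#..|.  b20=0 t=1,i=6
  #..##|.  b19=0 t=0,i=3
  #..#.|.  b18=0 t=0,i=12
  #...#|#  b17=1 t=4,i=10
  #....|.  b16=0 t=1,i=8
  .####|.  b15=0 t=0,i=8
  .###.|.  b14=0 t=2,i=0
  .##.#|.  b13=0 t=0,i=5
  .##..|#  b12=1 t=1,i=14
  .#.##|#  b11=1 t=2,i=8
  .#.#.|#  b10=1 t=1,i=5
  .#..#|#  b9=1 t=0,i=14
  .#...|#  b8=1 t=1,i=7
  ..###|.  b7=0 t=0,i=16
  ..##.|#  b6=1 t=0,i=4
  ..#.#|.  b5=0 t=1,i=4
  ..#..|#  b4=1 t=0,i=13
  ...##|#  b3=1 t=1,i=12
  ...#.|#  b2=1 t=1,i=3
  ....#|.  b1=0 t=1,i=2
  .....|#  b0=1 t=1,i=0
  bits 00001000010000100001111101011101 = 138551133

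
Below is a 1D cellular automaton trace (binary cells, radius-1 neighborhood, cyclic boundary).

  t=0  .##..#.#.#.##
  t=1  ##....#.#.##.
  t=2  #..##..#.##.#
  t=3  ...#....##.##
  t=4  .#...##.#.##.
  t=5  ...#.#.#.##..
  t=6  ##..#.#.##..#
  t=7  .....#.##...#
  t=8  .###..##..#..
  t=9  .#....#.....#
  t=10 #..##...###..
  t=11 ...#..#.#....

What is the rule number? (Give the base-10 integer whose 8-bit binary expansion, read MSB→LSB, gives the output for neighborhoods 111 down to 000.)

41

  ###|.  b7=0 t=6,i=0
  ##.|.  b6=0 t=0,i=2
  #.#|#  b5=1 t=0,i=0
  #..|.  b4=0 t=0,i=3
  .##|#  b3=1 t=0,i=1
  .#.|.  b2=0 t=0,i=5
  ..#|.  b1=0 t=0,i=4
  ...|#  b0=1 t=1,i=3
  bits 00101001 = 41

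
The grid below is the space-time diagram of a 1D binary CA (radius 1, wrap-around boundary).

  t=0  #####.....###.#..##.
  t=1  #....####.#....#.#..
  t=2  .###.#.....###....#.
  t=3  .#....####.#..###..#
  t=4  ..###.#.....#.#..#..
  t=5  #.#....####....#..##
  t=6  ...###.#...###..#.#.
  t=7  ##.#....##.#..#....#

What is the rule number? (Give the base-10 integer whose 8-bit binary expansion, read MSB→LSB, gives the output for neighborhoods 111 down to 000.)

  ###|.  b7=0 t=0,i=1
  ##.|.  b6=0 t=0,i=4
  #.#|.  b5=0 t=0,i=13
  #..|#  b4=1 t=0,i=5
  .##|#  b3=1 t=0,i=0
  .#.|.  b2=0 t=0,i=14
  ..#|.  b1=0 t=0,i=9
  ...|#  b0=1 t=0,i=6
  bits 00011001 = 25

25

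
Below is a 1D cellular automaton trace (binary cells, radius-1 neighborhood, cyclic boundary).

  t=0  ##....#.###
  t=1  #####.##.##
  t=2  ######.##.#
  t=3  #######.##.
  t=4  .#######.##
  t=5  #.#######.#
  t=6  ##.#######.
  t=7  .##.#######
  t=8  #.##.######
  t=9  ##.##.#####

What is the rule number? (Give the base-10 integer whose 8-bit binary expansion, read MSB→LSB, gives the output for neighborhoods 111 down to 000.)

245

  ### -> #   bit 7 = 1  t=0,i=0
  ##. -> #   bit 6 = 1  t=0,i=1
  #.# -> #   bit 5 = 1  t=0,i=7
  #.. -> #   bit 4 = 1  t=0,i=2
  .## -> .   bit 3 = 0  t=0,i=8
  .#. -> #   bit 2 = 1  t=0,i=6
  ..# -> .   bit 1 = 0  t=0,i=5
  ... -> #   bit 0 = 1  t=0,i=3
  bits 11110101 = 245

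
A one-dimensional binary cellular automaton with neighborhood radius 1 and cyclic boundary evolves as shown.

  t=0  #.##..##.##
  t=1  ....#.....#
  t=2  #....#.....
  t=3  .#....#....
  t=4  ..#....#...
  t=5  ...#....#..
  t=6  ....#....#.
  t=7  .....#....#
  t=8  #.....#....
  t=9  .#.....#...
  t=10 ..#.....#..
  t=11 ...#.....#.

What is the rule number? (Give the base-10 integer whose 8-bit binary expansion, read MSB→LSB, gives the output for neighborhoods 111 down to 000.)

144

  [7] ### => #  t=0,i=10
  [6] ##. => .  t=0,i=0
  [5] #.# => .  t=0,i=1
  [4] #.. => #  t=0,i=4
  [3] .## => .  t=0,i=2
  [2] .#. => .  t=1,i=4
  [1] ..# => .  t=0,i=5
  [0] ... => .  t=1,i=1
  bits 10010000 = 144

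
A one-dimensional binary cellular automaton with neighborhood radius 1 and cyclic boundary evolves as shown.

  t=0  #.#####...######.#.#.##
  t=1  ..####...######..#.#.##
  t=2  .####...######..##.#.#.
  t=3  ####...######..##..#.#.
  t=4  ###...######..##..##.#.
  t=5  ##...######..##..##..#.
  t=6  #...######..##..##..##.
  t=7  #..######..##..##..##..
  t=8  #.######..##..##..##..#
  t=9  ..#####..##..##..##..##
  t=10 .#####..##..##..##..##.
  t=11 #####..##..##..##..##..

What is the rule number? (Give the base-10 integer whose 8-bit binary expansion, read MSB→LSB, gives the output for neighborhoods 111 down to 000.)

  ###|#  b7=1 t=0,i=3
  ##.|.  b6=0 t=0,i=0
  #.#|.  b5=0 t=0,i=1
  #..|.  b4=0 t=0,i=7
  .##|#  b3=1 t=0,i=2
  .#.|#  b2=1 t=0,i=17
  ..#|#  b1=1 t=0,i=9
  ...|.  b0=0 t=0,i=8
  bits 10001110 = 142

142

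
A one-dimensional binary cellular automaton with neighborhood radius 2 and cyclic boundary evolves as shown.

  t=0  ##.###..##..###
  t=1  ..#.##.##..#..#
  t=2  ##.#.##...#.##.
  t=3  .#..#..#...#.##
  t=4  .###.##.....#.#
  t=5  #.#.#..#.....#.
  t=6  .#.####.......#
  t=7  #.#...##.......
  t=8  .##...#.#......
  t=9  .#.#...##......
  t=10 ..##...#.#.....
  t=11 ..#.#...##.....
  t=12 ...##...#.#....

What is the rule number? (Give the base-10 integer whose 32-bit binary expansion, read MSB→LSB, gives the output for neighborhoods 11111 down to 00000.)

  nb #####: next=#  (t=0,i=14, bit31=1)
  nb ####.: next=.  (t=0,i=0, bit30=0)
  nb ###.#: next=.  (t=0,i=1, bit29=0)
  nb ###..: next=#  (t=0,i=5, bit28=1)
  nb ##.##: next=#  (t=0,i=2, bit27=1)
  nb ##.#.: next=.  (t=2,i=2, bit26=0)
  nb ##..#: next=.  (t=0,i=6, bit25=0)
  nb ##...: next=#  (t=2,i=7, bit24=1)
  nb #.###: next=.  (t=0,i=3, bit23=0)
  nb #.##.: next=.  (t=1,i=4, bit22=0)
  nb #.#.#: next=.  (t=2,i=3, bit21=0)
  nb #.#..: next=#  (t=3,i=1, bit20=1)
  nb #..##: next=#  (t=0,i=7, bit19=1)
  nb #..#.: next=#  (t=1,i=1, bit18=1)
  nb #...#: next=.  (t=2,i=8, bit17=0)
  nb #....: next=.  (t=4,i=8, bit16=0)
  nb .####: next=.  (t=0,i=13, bit15=0)
  nb .###.: next=#  (t=0,i=4, bit14=1)
  nb .##.#: next=#  (t=1,i=5, bit13=1)
  nb .##..: next=.  (t=0,i=9, bit12=0)
  nb .#.##: next=#  (t=1,i=3, bit11=1)
  nb .#.#.: next=#  (t=4,i=13, bit10=1)
  nb .#..#: next=#  (t=1,i=0, bit9=1)
  nb .#...: next=.  (t=3,i=8, bit8=0)
  nb ..###: next=.  (t=0,i=12, bit7=0)
  nb ..##.: next=#  (t=0,i=8, bit6=1)
  nb ..#.#: next=.  (t=1,i=2, bit5=0)
  nb ..#..: next=.  (t=1,i=11, bit4=0)
  nb ...##: next=.  (t=7,i=5, bit3=0)
  nb ...#.: next=.  (t=2,i=9, bit2=0)
  nb ....#: next=.  (t=4,i=10, bit1=0)
  nb .....: next=.  (t=4,i=9, bit0=0)
  bits 10011001000111000110111001000000 = 2568777280

2568777280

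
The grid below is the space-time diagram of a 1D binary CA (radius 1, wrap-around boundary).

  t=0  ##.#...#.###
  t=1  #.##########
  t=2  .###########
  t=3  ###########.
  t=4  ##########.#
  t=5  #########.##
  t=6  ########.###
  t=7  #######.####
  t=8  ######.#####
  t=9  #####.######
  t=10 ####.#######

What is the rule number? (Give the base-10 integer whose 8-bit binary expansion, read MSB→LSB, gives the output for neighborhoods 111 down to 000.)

  [7] ### => #  t=0,i=0
  [6] ##. => .  t=0,i=1
  [5] #.# => #  t=0,i=2
  [4] #.. => #  t=0,i=4
  [3] .## => #  t=0,i=9
  [2] .#. => #  t=0,i=3
  [1] ..# => #  t=0,i=6
  [0] ... => #  t=0,i=5
  bits 10111111 = 191

191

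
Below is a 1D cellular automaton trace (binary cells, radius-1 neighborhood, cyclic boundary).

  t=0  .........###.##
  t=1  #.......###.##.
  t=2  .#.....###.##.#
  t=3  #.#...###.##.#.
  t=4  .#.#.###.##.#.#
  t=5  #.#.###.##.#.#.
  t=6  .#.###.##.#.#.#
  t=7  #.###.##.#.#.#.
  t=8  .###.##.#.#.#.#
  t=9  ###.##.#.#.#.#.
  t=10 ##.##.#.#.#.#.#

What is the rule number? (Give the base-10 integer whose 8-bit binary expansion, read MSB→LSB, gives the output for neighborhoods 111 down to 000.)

  ### -> #   bit 7 = 1  t=0,i=10
  ##. -> .   bit 6 = 0  t=0,i=11
  #.# -> #   bit 5 = 1  t=0,i=12
  #.. -> #   bit 4 = 1  t=0,i=0
  .## -> #   bit 3 = 1  t=0,i=9
  .#. -> .   bit 2 = 0  t=1,i=0
  ..# -> #   bit 1 = 1  t=0,i=8
  ... -> .   bit 0 = 0  t=0,i=1
  bits 10111010 = 186

186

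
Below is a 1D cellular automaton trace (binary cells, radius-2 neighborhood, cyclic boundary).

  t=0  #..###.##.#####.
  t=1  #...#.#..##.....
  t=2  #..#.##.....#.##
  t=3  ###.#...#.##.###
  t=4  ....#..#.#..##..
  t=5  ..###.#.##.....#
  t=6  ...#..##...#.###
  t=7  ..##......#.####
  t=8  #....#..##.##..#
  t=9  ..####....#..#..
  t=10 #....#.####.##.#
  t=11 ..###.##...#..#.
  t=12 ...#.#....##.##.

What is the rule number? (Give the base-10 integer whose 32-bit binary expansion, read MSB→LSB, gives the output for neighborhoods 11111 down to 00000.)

448089110

  ##### -> .   bit 31 = 0  t=0,i=12
  ####. -> .   bit 30 = 0  t=0,i=13
  ###.# -> .   bit 29 = 0  t=0,i=5
  ###.. -> #   bit 28 = 1  t=2,i=0
  ##.## -> #   bit 27 = 1  t=0,i=6
  ##.#. -> .   bit 26 = 0  t=0,i=15
  ##..# -> #   bit 25 = 1  t=2,i=1
  ##... -> .   bit 24 = 0  t=1,i=11
  #.### -> #   bit 23 = 1  t=0,i=10
  #.##. -> .   bit 22 = 0  t=0,i=7
  #.#.# -> #   bit 21 = 1  t=5,i=6
  #.#.. -> #   bit 20 = 1  t=0,i=0
  #..## -> .   bit 19 = 0  t=0,i=2
  #..#. -> #   bit 18 = 1  t=2,i=2
  #...# -> .   bit 17 = 0  t=1,i=2
  #.... -> #   bit 16 = 1  t=1,i=12
  .#### -> .   bit 15 = 0  t=0,i=11
  .###. -> #   bit 14 = 1  t=0,i=4
  .##.# -> .   bit 13 = 0  t=0,i=8
  .##.. -> .   bit 12 = 0  t=1,i=10
  .#.## -> #   bit 11 = 1  t=2,i=4
  .#.#. -> #   bit 10 = 1  t=1,i=5
  .#..# -> .   bit 9 = 0  t=0,i=1
  .#... -> .   bit 8 = 0  t=1,i=1
  ..### -> .   bit 7 = 0  t=0,i=3
  ..##. -> .   bit 6 = 0  t=1,i=9
  ..#.# -> .   bit 5 = 0  t=1,i=4
  ..#.. -> #   bit 4 = 1  t=1,i=0
  ...## -> .   bit 3 = 0  t=9,i=1
  ...#. -> #   bit 2 = 1  t=1,i=3
  ....# -> #   bit 1 = 1  t=1,i=14
  ..... -> .   bit 0 = 0  t=1,i=13
  bits 00011010101101010100110000010110 = 448089110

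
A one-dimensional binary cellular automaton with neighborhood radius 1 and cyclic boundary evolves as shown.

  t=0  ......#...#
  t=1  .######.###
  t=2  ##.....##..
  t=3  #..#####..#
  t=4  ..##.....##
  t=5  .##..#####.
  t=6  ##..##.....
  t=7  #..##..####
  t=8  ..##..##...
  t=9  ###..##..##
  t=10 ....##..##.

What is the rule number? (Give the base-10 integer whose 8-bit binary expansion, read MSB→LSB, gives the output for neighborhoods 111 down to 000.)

47

  nb ###: next=.  (t=1,i=2, bit7=0)
  nb ##.: next=.  (t=1,i=6, bit6=0)
  nb #.#: next=#  (t=1,i=0, bit5=1)
  nb #..: next=.  (t=0,i=0, bit4=0)
  nb .##: next=#  (t=1,i=1, bit3=1)
  nb .#.: next=#  (t=0,i=6, bit2=1)
  nb ..#: next=#  (t=0,i=5, bit1=1)
  nb ...: next=#  (t=0,i=1, bit0=1)
  bits 00101111 = 47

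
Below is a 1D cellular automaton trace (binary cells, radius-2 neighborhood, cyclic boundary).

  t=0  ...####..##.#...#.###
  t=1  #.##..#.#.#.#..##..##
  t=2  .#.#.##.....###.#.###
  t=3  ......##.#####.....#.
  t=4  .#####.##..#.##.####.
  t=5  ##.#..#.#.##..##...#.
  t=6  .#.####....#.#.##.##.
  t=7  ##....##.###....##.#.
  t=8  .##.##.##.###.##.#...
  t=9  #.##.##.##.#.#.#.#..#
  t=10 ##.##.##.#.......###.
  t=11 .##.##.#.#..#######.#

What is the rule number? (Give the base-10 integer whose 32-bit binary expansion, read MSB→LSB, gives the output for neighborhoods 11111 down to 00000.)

  [31] ##### => #  t=3,i=11
  [30] ####. => .  t=0,i=5
  [29] ###.# => .  t=1,i=0
  [28] ###.. => #  t=0,i=6
  [27] ##.## => #  t=1,i=1
  [26] ##.#. => .  t=0,i=11
  [25] ##..# => .  t=0,i=7
  [24] ##... => #  t=0,i=0
  [23] #.### => .  t=0,i=18
  [22] #.##. => .  t=1,i=2
  [21] #.#.# => .  t=1,i=8
  [20] #.#.. => #  t=0,i=12
  [19] #..## => #  t=0,i=8
  [18] #..#. => #  t=1,i=5
  [17] #...# => .  t=0,i=1
  [16] #.... => .  t=2,i=8
  [15] .#### => .  t=0,i=4
  [14] .###. => #  t=0,i=19
  [13] .##.# => #  t=0,i=10
  [12] .##.. => #  t=1,i=3
  [11] .#.## => .  t=0,i=17
  [10] .#.#. => .  t=1,i=7
  [9] .#..# => #  t=1,i=13
  [8] .#... => .  t=0,i=13
  [7] ..### => #  t=0,i=3
  [6] ..##. => .  t=0,i=9
  [5] ..#.# => #  t=0,i=16
  [4] ..#.. => #  t=3,i=19
  [3] ...## => #  t=0,i=2
  [2] ...#. => #  t=0,i=15
  [1] ....# => #  t=2,i=10
  [0] ..... => #  t=2,i=9
  bits 10011001000111000111001010111111 = 2568778431

2568778431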